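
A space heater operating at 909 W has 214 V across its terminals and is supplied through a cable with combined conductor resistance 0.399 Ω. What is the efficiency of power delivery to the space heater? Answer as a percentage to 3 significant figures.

99.2 %

I = P / V = 909 / 214 = 4.248 A through the cable.
P_line = I² R_line = (4.248)² × 0.399 = 7.199 W
P_source = P_load + P_line = 909.0 + 7.199 = 916.2 W
η = P_load / P_source = 909.0 / 916.2 = 0.9921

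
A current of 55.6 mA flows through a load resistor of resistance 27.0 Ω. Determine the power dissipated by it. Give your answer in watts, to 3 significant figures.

The current through and the resistance of the element are both given; use P = I²R.
P = (0.05560 A)² × 27.0 Ω = 0.08347 W

0.0835 W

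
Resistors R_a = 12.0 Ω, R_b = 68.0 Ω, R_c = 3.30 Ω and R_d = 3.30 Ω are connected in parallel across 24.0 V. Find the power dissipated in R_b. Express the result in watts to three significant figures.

The supply voltage appears across each parallel branch — just use P = V²/R_b.
P_R_b = V² / R_b = (24.0)² / 68.0 Ω = 8.471 W

8.47 W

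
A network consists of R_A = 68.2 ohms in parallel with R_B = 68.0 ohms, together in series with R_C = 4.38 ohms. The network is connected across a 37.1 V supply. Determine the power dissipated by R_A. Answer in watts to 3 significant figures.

15.8 W

First find R_p for the parallel pair, then treat R_p + R_C as a series loop.
R_p = (68.2×68.0)/(68.2+68.0) = 34.05 Ω
R_total = R_p + 4.38 = 34.05 + 4.38 = 38.43 Ω
I = V / R_total = 37.1 / 38.43 = 0.9654 A
Voltage across the parallel pair: V_p = I × R_p = 0.9654 × 34.05 = 32.87 V
R_A sits across V_p; its power is V_p²/R.
P_R_A = (32.87)² / 68.2 = 15.84 W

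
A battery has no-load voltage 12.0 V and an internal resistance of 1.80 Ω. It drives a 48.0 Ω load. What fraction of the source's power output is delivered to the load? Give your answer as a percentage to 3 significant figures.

η = P_load/(P_load+P_int) = I²R/(I²R+I²r) = R/(R+r) — the I² cancels for series elements.
η = R / (R + r) = 48.0 / (48.0 + 1.80) = 0.9639

96.4 %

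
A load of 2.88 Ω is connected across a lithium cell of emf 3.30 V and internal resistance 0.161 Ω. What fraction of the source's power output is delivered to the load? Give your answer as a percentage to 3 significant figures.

94.7 %

η = P_load/(P_load+P_int) = I²R/(I²R+I²r) = R/(R+r) — the I² cancels for series elements.
η = R / (R + r) = 2.88 / (2.88 + 0.161) = 0.9471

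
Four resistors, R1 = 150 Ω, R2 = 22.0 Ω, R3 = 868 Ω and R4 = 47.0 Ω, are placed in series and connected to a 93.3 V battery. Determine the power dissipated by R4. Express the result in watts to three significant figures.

Every series element carries the same I. Get I from the total resistance, then P = I² × R4.
R_total = 150 + 22.0 + 868 + 47.0 = 1087 Ω
I = V / R_total = 93.3 / 1087 = 0.08583 A
P_R4 = I² × R4 = (0.08583)² × 47.0 = 0.3463 W

0.346 W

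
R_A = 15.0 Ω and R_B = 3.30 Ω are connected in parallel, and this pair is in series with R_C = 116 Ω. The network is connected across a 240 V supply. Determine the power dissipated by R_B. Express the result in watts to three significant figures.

9.06 W

First find R_p for the parallel pair, then treat R_p + R_C as a series loop.
R_p = (15.0×3.30)/(15.0+3.30) = 2.705 Ω
R_total = R_p + 116 = 2.705 + 116 = 118.7 Ω
I = V / R_total = 240 / 118.7 = 2.022 A
Voltage across the parallel pair: V_p = I × R_p = 2.022 × 2.705 = 5.469 V
R_B sits across V_p; its power is V_p²/R.
P_R_B = (5.469)² / 3.30 = 9.063 W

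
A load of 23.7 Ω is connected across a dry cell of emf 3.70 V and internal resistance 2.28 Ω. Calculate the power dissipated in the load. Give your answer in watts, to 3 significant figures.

0.481 W

With r and R in series, I = ε/(r+R); the load dissipates I²R.
I = ε / (r + R) = 3.70 / (2.28 + 23.7) = 0.1424 A
P_load = I² R = (0.1424)² × 23.7 = 0.4807 W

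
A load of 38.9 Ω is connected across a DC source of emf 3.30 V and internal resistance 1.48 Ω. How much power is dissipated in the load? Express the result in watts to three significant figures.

0.260 W

The internal resistance and the load are in series, so the same I flows through both; get I from ε/(r+R), then I²R for the load.
I = ε / (r + R) = 3.30 / (1.48 + 38.9) = 0.08172 A
P_load = I² R = (0.08172)² × 38.9 = 0.2598 W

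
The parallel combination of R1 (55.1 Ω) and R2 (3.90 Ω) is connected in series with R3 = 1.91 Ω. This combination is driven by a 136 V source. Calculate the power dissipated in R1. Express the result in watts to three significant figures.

Collapse the R1‖R2 pair into one equivalent R_p; then R_p and R3 form a series string.
R_p = (55.1×3.90)/(55.1+3.90) = 3.642 Ω
R_total = R_p + 1.91 = 3.642 + 1.91 = 5.552 Ω
I = V / R_total = 136 / 5.552 = 24.49 A
Voltage across the parallel pair: V_p = I × R_p = 24.49 × 3.642 = 89.21 V
R1 sits across V_p; its power is V_p²/R.
P_R1 = (89.21)² / 55.1 = 144.5 W

144 W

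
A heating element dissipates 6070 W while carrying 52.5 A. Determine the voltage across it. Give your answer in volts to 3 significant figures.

116 V

The two known quantities fix the third via V = P / I.
V = 6070 / 52.50 = 115.6 V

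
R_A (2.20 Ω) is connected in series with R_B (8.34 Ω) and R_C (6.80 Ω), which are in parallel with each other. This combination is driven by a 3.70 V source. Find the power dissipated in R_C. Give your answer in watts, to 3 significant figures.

0.799 W

Collapse R_B‖R_C to a single equivalent, reducing the network to two series elements.
R_p = (8.34×6.80)/(8.34+6.80) = 3.746 Ω
R_total = 2.20 + 3.746 = 5.946 Ω
I = V / R_total = 3.70 / 5.946 = 0.6223 A
Voltage across the parallel pair: V_p = I × R_p = 0.6223 × 3.746 = 2.331 V
R_C is across V_p, so use P = V²/R for that branch.
P_R_C = (2.331)² / 6.80 = 0.7990 W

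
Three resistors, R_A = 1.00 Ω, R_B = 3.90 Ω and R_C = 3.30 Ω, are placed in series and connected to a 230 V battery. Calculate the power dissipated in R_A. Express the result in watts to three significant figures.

Series elements share the same current, so find I first, then use P = I²R.
R_total = 1.00 + 3.90 + 3.30 = 8.200 Ω
I = V / R_total = 230 / 8.200 = 28.05 A
P_R_A = I² × R_A = (28.05)² × 1.00 = 786.7 W

787 W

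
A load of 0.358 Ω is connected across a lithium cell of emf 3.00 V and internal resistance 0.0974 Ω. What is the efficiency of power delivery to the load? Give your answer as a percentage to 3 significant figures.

78.6 %

Efficiency is P_load / P_total. With a series r and R sharing the same I, P = I²R for each, so η = R/(R+r).
η = R / (R + r) = 0.358 / (0.358 + 0.0974) = 0.7861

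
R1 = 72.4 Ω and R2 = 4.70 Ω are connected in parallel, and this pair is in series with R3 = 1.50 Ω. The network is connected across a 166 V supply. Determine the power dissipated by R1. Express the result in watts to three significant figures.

212 W

Combine R1 and R2 into their parallel equivalent first, reducing the network to two series resistors.
R_p = (72.4×4.70)/(72.4+4.70) = 4.413 Ω
R_total = R_p + 1.50 = 4.413 + 1.50 = 5.913 Ω
I = V / R_total = 166 / 5.913 = 28.07 A
Voltage across the parallel pair: V_p = I × R_p = 28.07 × 4.413 = 123.9 V
R1 sits across V_p; its power is V_p²/R.
P_R1 = (123.9)² / 72.4 = 212.0 W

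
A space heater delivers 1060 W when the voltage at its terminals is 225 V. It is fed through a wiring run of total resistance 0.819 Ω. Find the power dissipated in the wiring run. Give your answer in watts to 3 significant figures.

Line loss is just I²R for the cable — we know both I and R_line directly.
I = P / V = 1060 / 225 = 4.711 A through the wiring run.
P_line = I² R_line = (4.711)² × 0.819 = 18.18 W

18.2 W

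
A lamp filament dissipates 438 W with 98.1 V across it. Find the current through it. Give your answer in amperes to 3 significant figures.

Rearranging the power relation for the two known quantities gives I = P / V.
I = 438 / 98.1 = 4.465 A

4.46 A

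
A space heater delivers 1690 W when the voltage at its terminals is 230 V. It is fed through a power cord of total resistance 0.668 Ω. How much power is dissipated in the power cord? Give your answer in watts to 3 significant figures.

The power cord and load are in series, so the same current flows in both; the loss is I²R_line.
I = P / V = 1690 / 230 = 7.348 A through the power cord.
P_line = I² R_line = (7.348)² × 0.668 = 36.07 W

36.1 W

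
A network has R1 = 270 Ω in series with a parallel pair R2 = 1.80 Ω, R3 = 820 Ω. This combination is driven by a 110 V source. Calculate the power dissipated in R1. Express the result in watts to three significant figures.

Replace R2 and R3 with their parallel equivalent so the circuit becomes R1 in series with R_p.
R_p = (1.80×820)/(1.80+820) = 1.796 Ω
R_total = 270 + 1.796 = 271.8 Ω
I = V / R_total = 110 / 271.8 = 0.4047 A
R1 is in the main series path, so its power is I²R1.
P_R1 = (0.4047)² × 270 = 44.22 W

44.2 W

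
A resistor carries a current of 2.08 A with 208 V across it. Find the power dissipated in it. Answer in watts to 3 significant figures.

433 W

V and I are known directly — P = V I, no intermediate step needed.
P = 208 V × 2.080 A = 432.6 W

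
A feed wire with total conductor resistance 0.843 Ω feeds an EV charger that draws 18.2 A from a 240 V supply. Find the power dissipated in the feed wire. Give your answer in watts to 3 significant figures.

The feed wire and load are in series, so the same current flows in both; the loss is I²R_line.
The feed wire carries the full 18.2 A.
P_line = I² R_line = (18.20)² × 0.843 = 279.2 W

279 W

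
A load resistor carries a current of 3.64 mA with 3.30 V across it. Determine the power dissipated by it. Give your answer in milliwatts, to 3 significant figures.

12.0 mW

With V and I both given, power follows immediately from P = V I.
P = 3.30 V × 0.003640 A = 0.01201 W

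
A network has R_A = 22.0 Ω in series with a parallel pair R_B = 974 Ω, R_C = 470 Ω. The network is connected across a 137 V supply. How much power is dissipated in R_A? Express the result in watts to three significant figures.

3.59 W

Reduce the parallel pair to R_p first; the network is then a simple series string.
R_p = (974×470)/(974+470) = 317.0 Ω
R_total = 22.0 + 317.0 = 339.0 Ω
I = V / R_total = 137 / 339.0 = 0.4041 A
R_A is in the main series path, so its power is I²R_A.
P_R_A = (0.4041)² × 22.0 = 3.593 W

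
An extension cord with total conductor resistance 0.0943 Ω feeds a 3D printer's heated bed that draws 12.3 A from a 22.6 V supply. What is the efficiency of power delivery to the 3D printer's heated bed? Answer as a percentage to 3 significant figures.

94.9 %

The extension cord carries the full 12.3 A.
P_line = I² R_line = (12.30)² × 0.0943 = 14.27 W
P_source = V I = 22.6 × 12.30 = 278.0 W; P_load = 263.7 W
η = P_load / P_source = 263.7 / 278.0 = 0.9487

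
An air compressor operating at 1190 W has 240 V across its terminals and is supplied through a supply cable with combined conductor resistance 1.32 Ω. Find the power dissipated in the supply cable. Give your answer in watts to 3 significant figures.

32.5 W

Only the current and the line resistance are needed for the I²R loss.
I = P / V = 1190 / 240 = 4.958 A through the supply cable.
P_line = I² R_line = (4.958)² × 1.32 = 32.45 W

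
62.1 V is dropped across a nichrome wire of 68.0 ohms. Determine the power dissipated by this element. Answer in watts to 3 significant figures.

56.7 W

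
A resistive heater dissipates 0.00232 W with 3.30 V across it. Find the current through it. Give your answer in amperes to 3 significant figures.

0.000703 A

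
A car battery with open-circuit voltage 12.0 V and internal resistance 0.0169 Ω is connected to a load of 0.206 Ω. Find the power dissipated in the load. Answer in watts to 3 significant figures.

Find the circuit current first, then P = I²R for the load (series elements share I).
I = ε / (r + R) = 12.0 / (0.0169 + 0.206) = 53.84 A
P_load = I² R = (53.84)² × 0.206 = 597.0 W

597 W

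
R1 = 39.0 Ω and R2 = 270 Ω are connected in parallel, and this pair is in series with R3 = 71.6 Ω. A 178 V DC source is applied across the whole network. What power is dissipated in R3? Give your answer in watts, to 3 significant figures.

Collapse the R1‖R2 pair into one equivalent R_p; then R_p and R3 form a series string.
R_p = (39.0×270)/(39.0+270) = 34.08 Ω
R_total = R_p + 71.6 = 34.08 + 71.6 = 105.7 Ω
I = V / R_total = 178 / 105.7 = 1.684 A
R3 is the series element, so its power is I²R.
P_R3 = (1.684)² × 71.6 = 203.1 W

203 W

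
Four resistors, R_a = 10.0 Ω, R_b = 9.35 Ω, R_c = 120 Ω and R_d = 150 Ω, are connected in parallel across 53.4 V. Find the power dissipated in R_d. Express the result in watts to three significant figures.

19.0 W

Every branch has 53.4 V across it, so for R_d the power is simply V²/R.
P_R_d = V² / R_d = (53.4)² / 150 Ω = 19.01 W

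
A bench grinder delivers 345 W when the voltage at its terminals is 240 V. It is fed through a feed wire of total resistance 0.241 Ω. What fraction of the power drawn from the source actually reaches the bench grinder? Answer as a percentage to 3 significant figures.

I = P / V = 345 / 240 = 1.438 A through the feed wire.
P_line = I² R_line = (1.438)² × 0.241 = 0.4980 W
P_source = P_load + P_line = 345.0 + 0.4980 = 345.5 W
η = P_load / P_source = 345.0 / 345.5 = 0.9986

99.9 %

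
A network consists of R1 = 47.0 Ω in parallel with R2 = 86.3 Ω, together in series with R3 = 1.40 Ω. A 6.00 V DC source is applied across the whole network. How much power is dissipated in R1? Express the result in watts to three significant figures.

0.700 W

Reduce the parallel combination to a single R_p; the circuit then becomes R_p in series with the remaining resistor.
R_p = (47.0×86.3)/(47.0+86.3) = 30.43 Ω
R_total = R_p + 1.40 = 30.43 + 1.40 = 31.83 Ω
I = V / R_total = 6.00 / 31.83 = 0.1885 A
Voltage across the parallel pair: V_p = I × R_p = 0.1885 × 30.43 = 5.736 V
R1 has V_p across it, so P = V_p²/R1.
P_R1 = (5.736)² / 47.0 = 0.7001 W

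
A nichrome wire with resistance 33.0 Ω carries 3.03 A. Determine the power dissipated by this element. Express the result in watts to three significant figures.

Current and resistance are given, so P = I²R is the direct form.
P = (3.030 A)² × 33.0 Ω = 303.0 W

303 W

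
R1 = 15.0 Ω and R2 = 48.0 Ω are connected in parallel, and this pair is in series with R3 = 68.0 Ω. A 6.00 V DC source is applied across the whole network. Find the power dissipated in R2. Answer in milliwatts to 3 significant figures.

15.5 mW

Combine R1 and R2 into their parallel equivalent first, reducing the network to two series resistors.
R_p = (15.0×48.0)/(15.0+48.0) = 11.43 Ω
R_total = R_p + 68.0 = 11.43 + 68.0 = 79.43 Ω
I = V / R_total = 6.00 / 79.43 = 0.07554 A
Voltage across the parallel pair: V_p = I × R_p = 0.07554 × 11.43 = 0.8633 V
Use P = V²/R for R2 with V = V_p.
P_R2 = (0.8633)² / 48.0 = 0.01553 W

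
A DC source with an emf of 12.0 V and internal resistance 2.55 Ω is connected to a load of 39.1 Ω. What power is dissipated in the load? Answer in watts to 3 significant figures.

3.25 W

Load and internal resistance form a series loop — compute the loop current, then the load power via I²R.
I = ε / (r + R) = 12.0 / (2.55 + 39.1) = 0.2881 A
P_load = I² R = (0.2881)² × 39.1 = 3.246 W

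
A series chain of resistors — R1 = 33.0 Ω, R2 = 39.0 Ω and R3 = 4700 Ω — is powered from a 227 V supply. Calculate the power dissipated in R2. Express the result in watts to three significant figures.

The current is common to all series resistors; compute it, then apply P = I²R for the target.
R_total = 33.0 + 39.0 + 4700 = 4772 Ω
I = V / R_total = 227 / 4772 = 0.04757 A
P_R2 = I² × R2 = (0.04757)² × 39.0 = 0.08825 W

0.0883 W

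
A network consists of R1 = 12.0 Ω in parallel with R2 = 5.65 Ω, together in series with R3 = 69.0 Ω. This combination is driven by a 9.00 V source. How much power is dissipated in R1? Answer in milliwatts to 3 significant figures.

Collapse the R1‖R2 pair into one equivalent R_p; then R_p and R3 form a series string.
R_p = (12.0×5.65)/(12.0+5.65) = 3.841 Ω
R_total = R_p + 69.0 = 3.841 + 69.0 = 72.84 Ω
I = V / R_total = 9.00 / 72.84 = 0.1236 A
Voltage across the parallel pair: V_p = I × R_p = 0.1236 × 3.841 = 0.4746 V
R1 has V_p across it, so P = V_p²/R1.
P_R1 = (0.4746)² / 12.0 = 0.01877 W

18.8 mW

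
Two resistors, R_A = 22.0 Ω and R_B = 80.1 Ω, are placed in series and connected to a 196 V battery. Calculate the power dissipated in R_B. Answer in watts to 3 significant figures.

295 W

The current is common to all series resistors; compute it, then apply P = I²R for the target.
R_total = 22.0 + 80.1 = 102.1 Ω
I = V / R_total = 196 / 102.1 = 1.920 A
P_R_B = I² × R_B = (1.920)² × 80.1 = 295.2 W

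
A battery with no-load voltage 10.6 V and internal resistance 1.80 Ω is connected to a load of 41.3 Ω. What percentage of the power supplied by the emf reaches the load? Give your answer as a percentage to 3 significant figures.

95.8 %

The source delivers εI, of which I²R reaches the load and I²r is lost; since I is common, η = R/(R+r).
η = R / (R + r) = 41.3 / (41.3 + 1.80) = 0.9582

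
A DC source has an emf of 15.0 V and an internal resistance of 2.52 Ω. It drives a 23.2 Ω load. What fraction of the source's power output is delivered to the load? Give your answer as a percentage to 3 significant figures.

90.2 %

η = P_load/(P_load+P_int) = I²R/(I²R+I²r) = R/(R+r) — the I² cancels for series elements.
η = R / (R + r) = 23.2 / (23.2 + 2.52) = 0.9020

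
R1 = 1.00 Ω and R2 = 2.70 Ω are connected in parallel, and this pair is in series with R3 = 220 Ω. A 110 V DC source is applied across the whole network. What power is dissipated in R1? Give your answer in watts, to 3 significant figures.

Collapse the R1‖R2 pair into one equivalent R_p; then R_p and R3 form a series string.
R_p = (1.00×2.70)/(1.00+2.70) = 0.7297 Ω
R_total = R_p + 220 = 0.7297 + 220 = 220.7 Ω
I = V / R_total = 110 / 220.7 = 0.4983 A
Voltage across the parallel pair: V_p = I × R_p = 0.4983 × 0.7297 = 0.3637 V
R1 sits across V_p; its power is V_p²/R.
P_R1 = (0.3637)² / 1.00 = 0.1322 W

0.132 W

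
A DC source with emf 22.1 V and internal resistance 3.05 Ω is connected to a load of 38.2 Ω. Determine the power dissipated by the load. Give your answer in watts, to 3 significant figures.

Load and internal resistance form a series loop — compute the loop current, then the load power via I²R.
I = ε / (r + R) = 22.1 / (3.05 + 38.2) = 0.5358 A
P_load = I² R = (0.5358)² × 38.2 = 10.96 W

11.0 W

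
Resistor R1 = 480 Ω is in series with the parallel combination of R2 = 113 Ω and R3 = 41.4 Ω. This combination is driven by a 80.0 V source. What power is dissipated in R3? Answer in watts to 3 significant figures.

First combine the parallel branches into one equivalent R_p, then R1 + R_p is a series pair.
R_p = (113×41.4)/(113+41.4) = 30.30 Ω
R_total = 480 + 30.30 = 510.3 Ω
I = V / R_total = 80.0 / 510.3 = 0.1568 A
Voltage across the parallel pair: V_p = I × R_p = 0.1568 × 30.30 = 4.750 V
R3 sees V_p directly, so P = V_p² / R3.
P_R3 = (4.750)² / 41.4 = 0.5450 W

0.545 W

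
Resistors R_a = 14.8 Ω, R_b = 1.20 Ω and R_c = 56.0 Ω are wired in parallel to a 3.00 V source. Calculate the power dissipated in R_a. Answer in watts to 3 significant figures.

Parallel branches share the same voltage; P = V²/R gives the branch power in one step.
P_R_a = V² / R_a = (3.00)² / 14.8 Ω = 0.6081 W

0.608 W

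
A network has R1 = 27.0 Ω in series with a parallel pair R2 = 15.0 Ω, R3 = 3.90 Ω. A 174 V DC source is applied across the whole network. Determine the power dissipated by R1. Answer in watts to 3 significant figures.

First combine the parallel branches into one equivalent R_p, then R1 + R_p is a series pair.
R_p = (15.0×3.90)/(15.0+3.90) = 3.095 Ω
R_total = 27.0 + 3.095 = 30.10 Ω
I = V / R_total = 174 / 30.10 = 5.782 A
The full supply current passes through R1: P = I²R.
P_R1 = (5.782)² × 27.0 = 902.5 W

903 W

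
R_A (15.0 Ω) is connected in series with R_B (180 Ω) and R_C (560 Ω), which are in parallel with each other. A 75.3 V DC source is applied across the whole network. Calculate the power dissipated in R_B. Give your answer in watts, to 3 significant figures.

Replace R_B and R_C with their parallel equivalent so the circuit becomes R_A in series with R_p.
R_p = (180×560)/(180+560) = 136.2 Ω
R_total = 15.0 + 136.2 = 151.2 Ω
I = V / R_total = 75.3 / 151.2 = 0.4980 A
Voltage across the parallel pair: V_p = I × R_p = 0.4980 × 136.2 = 67.83 V
R_B sees V_p directly, so P = V_p² / R_B.
P_R_B = (67.83)² / 180 = 25.56 W

25.6 W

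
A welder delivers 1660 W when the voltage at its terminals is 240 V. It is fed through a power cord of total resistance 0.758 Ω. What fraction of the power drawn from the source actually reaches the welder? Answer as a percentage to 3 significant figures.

97.9 %

I = P / V = 1660 / 240 = 6.917 A through the power cord.
P_line = I² R_line = (6.917)² × 0.758 = 36.26 W
P_source = P_load + P_line = 1660 + 36.26 = 1696 W
η = P_load / P_source = 1660 / 1696 = 0.9786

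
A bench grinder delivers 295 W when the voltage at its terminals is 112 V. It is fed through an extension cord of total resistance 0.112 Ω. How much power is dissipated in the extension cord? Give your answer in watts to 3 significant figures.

0.777 W

The extension cord and load are in series, so the same current flows in both; the loss is I²R_line.
I = P / V = 295 / 112 = 2.634 A through the extension cord.
P_line = I² R_line = (2.634)² × 0.112 = 0.7770 W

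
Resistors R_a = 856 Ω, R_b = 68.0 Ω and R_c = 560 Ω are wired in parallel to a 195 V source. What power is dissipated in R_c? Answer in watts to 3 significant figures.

67.9 W

R_c sits directly across the source, so P = V²/R with V = 195 V.
P_R_c = V² / R_c = (195)² / 560 Ω = 67.90 W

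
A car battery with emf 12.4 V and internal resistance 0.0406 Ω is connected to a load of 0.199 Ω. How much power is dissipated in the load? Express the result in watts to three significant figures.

With r and R in series, I = ε/(r+R); the load dissipates I²R.
I = ε / (r + R) = 12.4 / (0.0406 + 0.199) = 51.75 A
P_load = I² R = (51.75)² × 0.199 = 533.0 W

533 W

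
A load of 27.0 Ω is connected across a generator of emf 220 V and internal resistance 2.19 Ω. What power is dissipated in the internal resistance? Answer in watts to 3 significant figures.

124 W

The internal resistance carries the same current as the load; P_int = I²r.
I = ε / (r + R) = 220 / (2.19 + 27.0) = 7.537 A
P_int = I² r = (7.537)² × 2.19 = 124.4 W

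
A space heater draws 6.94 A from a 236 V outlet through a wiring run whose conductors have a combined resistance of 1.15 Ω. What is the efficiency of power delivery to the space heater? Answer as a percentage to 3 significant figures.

96.6 %

The wiring run carries the full 6.94 A.
P_line = I² R_line = (6.940)² × 1.15 = 55.39 W
P_source = V I = 236 × 6.940 = 1638 W; P_load = 1582 W
η = P_load / P_source = 1582 / 1638 = 0.9662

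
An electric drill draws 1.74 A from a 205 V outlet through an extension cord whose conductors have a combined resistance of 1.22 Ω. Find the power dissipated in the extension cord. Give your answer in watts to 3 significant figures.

3.69 W

The extension cord is a series resistance carrying the load current; its dissipation is I²R_line.
The extension cord carries the full 1.74 A.
P_line = I² R_line = (1.740)² × 1.22 = 3.694 W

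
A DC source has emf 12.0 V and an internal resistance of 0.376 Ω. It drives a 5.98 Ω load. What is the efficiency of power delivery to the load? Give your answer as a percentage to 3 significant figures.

94.1 %

Efficiency is P_load / P_total. With a series r and R sharing the same I, P = I²R for each, so η = R/(R+r).
η = R / (R + r) = 5.98 / (5.98 + 0.376) = 0.9408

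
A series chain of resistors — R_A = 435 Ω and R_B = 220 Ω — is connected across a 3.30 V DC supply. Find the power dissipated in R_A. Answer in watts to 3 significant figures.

0.0110 W

Every series element carries the same I. Get I from the total resistance, then P = I² × R_A.
R_total = 435 + 220 = 655.0 Ω
I = V / R_total = 3.30 / 655.0 = 0.005038 A
P_R_A = I² × R_A = (0.005038)² × 435 = 0.01104 W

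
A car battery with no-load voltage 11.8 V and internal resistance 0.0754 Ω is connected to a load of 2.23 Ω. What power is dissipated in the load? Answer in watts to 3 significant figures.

58.4 W

Find the circuit current first, then P = I²R for the load (series elements share I).
I = ε / (r + R) = 11.8 / (0.0754 + 2.23) = 5.118 A
P_load = I² R = (5.118)² × 2.23 = 58.42 W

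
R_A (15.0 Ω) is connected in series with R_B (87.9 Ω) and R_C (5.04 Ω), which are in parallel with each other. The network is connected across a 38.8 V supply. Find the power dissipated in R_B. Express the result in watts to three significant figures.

Collapse R_B‖R_C to a single equivalent, reducing the network to two series elements.
R_p = (87.9×5.04)/(87.9+5.04) = 4.767 Ω
R_total = 15.0 + 4.767 = 19.77 Ω
I = V / R_total = 38.8 / 19.77 = 1.963 A
Voltage across the parallel pair: V_p = I × R_p = 1.963 × 4.767 = 9.357 V
With V_p across R_B, its power is V_p²/R_B.
P_R_B = (9.357)² / 87.9 = 0.9960 W

0.996 W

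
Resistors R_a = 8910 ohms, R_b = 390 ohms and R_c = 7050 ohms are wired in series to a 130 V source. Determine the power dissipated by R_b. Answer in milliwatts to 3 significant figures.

Every series element carries the same I. Get I from the total resistance, then P = I² × R_b.
R_total = 8910 + 390 + 7050 = 16350 Ω
I = V / R_total = 130 / 16350 = 0.007951 A
P_R_b = I² × R_b = (0.007951)² × 390 = 0.02466 W

24.7 mW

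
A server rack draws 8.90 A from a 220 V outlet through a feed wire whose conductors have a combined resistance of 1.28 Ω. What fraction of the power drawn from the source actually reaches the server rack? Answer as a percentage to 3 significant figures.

94.8 %

The feed wire carries the full 8.90 A.
P_line = I² R_line = (8.900)² × 1.28 = 101.4 W
P_source = V I = 220 × 8.900 = 1958 W; P_load = 1857 W
η = P_load / P_source = 1857 / 1958 = 0.9482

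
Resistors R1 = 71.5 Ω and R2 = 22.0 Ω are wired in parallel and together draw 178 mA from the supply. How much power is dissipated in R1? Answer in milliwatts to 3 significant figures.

125 mW

The branches share the same voltage, but only the total current is given — find V from the equivalent resistance first.
1/R_eq = 1/71.5 + 1/22.0 ⇒ R_eq = 16.82 Ω
V = I_total × R_eq = 0.1780 × 16.82 = 2.995 V
P_R1 = V² / R1 = (2.995)² / 71.5 = 0.1254 W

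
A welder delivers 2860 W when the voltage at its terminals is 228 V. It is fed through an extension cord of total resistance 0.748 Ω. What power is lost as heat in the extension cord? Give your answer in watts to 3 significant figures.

118 W

Line loss is just I²R for the cable — we know both I and R_line directly.
I = P / V = 2860 / 228 = 12.54 A through the extension cord.
P_line = I² R_line = (12.54)² × 0.748 = 117.7 W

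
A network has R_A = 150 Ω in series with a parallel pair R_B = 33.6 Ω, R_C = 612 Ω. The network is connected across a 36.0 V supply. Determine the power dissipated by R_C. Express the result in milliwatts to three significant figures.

65.0 mW

Replace R_B and R_C with their parallel equivalent so the circuit becomes R_A in series with R_p.
R_p = (33.6×612)/(33.6+612) = 31.85 Ω
R_total = 150 + 31.85 = 181.9 Ω
I = V / R_total = 36.0 / 181.9 = 0.1980 A
Voltage across the parallel pair: V_p = I × R_p = 0.1980 × 31.85 = 6.305 V
R_C sees V_p directly, so P = V_p² / R_C.
P_R_C = (6.305)² / 612 = 0.06496 W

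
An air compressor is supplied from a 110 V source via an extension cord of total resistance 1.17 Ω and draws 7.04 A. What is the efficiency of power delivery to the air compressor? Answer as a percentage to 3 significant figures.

92.5 %

The extension cord carries the full 7.04 A.
P_line = I² R_line = (7.040)² × 1.17 = 57.99 W
P_source = V I = 110 × 7.040 = 774.4 W; P_load = 716.4 W
η = P_load / P_source = 716.4 / 774.4 = 0.9251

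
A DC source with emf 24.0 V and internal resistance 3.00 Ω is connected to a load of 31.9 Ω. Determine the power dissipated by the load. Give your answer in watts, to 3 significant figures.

15.1 W

Load and internal resistance form a series loop — compute the loop current, then the load power via I²R.
I = ε / (r + R) = 24.0 / (3.00 + 31.9) = 0.6877 A
P_load = I² R = (0.6877)² × 31.9 = 15.09 W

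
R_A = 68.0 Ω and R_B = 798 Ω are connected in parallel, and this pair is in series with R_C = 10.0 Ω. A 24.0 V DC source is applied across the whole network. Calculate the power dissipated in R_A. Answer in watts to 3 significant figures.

First find R_p for the parallel pair, then treat R_p + R_C as a series loop.
R_p = (68.0×798)/(68.0+798) = 62.66 Ω
R_total = R_p + 10.0 = 62.66 + 10.0 = 72.66 Ω
I = V / R_total = 24.0 / 72.66 = 0.3303 A
Voltage across the parallel pair: V_p = I × R_p = 0.3303 × 62.66 = 20.70 V
R_A has V_p across it, so P = V_p²/R_A.
P_R_A = (20.70)² / 68.0 = 6.299 W

6.30 W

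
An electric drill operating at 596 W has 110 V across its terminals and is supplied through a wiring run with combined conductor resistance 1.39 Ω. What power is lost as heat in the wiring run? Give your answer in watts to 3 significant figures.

The wiring run is a series resistance carrying the load current; its dissipation is I²R_line.
I = P / V = 596 / 110 = 5.418 A through the wiring run.
P_line = I² R_line = (5.418)² × 1.39 = 40.81 W

40.8 W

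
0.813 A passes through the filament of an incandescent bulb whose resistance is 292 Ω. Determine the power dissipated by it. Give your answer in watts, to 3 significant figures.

193 W

The current through and the resistance of the element are both given; use P = I²R.
P = (0.8130 A)² × 292 Ω = 193.0 W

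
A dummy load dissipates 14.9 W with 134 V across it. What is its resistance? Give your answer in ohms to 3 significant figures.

1210 Ω

The two known quantities fix the third via R = V² / P.
R = (134)² / 14.9 = 1205 Ω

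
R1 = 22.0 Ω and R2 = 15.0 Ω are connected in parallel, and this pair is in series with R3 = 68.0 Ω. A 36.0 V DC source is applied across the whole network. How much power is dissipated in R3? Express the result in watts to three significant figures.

14.9 W

Reduce the parallel combination to a single R_p; the circuit then becomes R_p in series with the remaining resistor.
R_p = (22.0×15.0)/(22.0+15.0) = 8.919 Ω
R_total = R_p + 68.0 = 8.919 + 68.0 = 76.92 Ω
I = V / R_total = 36.0 / 76.92 = 0.4680 A
R3 carries the full series current, so P = I²R.
P_R3 = (0.4680)² × 68.0 = 14.90 W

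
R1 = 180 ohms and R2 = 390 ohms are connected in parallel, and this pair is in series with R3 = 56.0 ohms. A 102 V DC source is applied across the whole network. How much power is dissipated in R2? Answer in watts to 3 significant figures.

Reduce the parallel combination to a single R_p; the circuit then becomes R_p in series with the remaining resistor.
R_p = (180×390)/(180+390) = 123.2 Ω
R_total = R_p + 56.0 = 123.2 + 56.0 = 179.2 Ω
I = V / R_total = 102 / 179.2 = 0.5693 A
Voltage across the parallel pair: V_p = I × R_p = 0.5693 × 123.2 = 70.12 V
Use P = V²/R for R2 with V = V_p.
P_R2 = (70.12)² / 390 = 12.61 W

12.6 W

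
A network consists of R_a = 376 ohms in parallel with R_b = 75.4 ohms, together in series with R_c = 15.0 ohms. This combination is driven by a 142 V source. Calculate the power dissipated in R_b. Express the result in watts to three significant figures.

Combine R_a and R_b into their parallel equivalent first, reducing the network to two series resistors.
R_p = (376×75.4)/(376+75.4) = 62.81 Ω
R_total = R_p + 15.0 = 62.81 + 15.0 = 77.81 Ω
I = V / R_total = 142 / 77.81 = 1.825 A
Voltage across the parallel pair: V_p = I × R_p = 1.825 × 62.81 = 114.6 V
R_b sits across V_p; its power is V_p²/R.
P_R_b = (114.6)² / 75.4 = 174.3 W

174 W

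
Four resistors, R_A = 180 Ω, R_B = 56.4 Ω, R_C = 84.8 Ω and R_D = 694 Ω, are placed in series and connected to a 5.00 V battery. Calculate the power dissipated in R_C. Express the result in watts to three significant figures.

0.00206 W

Since the resistors are in series they all carry the loop current I = V/R_total; the power in any one is I²R.
R_total = 180 + 56.4 + 84.8 + 694 = 1015 Ω
I = V / R_total = 5.00 / 1015 = 0.004925 A
P_R_C = I² × R_C = (0.004925)² × 84.8 = 0.002057 W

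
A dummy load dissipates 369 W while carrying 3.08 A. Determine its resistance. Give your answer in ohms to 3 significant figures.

38.9 Ω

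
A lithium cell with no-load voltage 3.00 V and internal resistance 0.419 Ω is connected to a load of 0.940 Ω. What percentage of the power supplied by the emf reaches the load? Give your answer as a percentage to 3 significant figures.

69.2 %

The source delivers εI, of which I²R reaches the load and I²r is lost; since I is common, η = R/(R+r).
η = R / (R + r) = 0.940 / (0.940 + 0.419) = 0.6917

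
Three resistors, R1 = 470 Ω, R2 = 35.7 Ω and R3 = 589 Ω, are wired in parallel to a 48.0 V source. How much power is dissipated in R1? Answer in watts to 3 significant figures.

4.90 W

The supply voltage appears across each parallel branch — just use P = V²/R1.
P_R1 = V² / R1 = (48.0)² / 470 Ω = 4.902 W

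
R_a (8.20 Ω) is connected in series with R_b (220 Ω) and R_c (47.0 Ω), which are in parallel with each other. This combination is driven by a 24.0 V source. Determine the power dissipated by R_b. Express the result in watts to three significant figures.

1.78 W

Reduce the parallel pair to R_p first; the network is then a simple series string.
R_p = (220×47.0)/(220+47.0) = 38.73 Ω
R_total = 8.20 + 38.73 = 46.93 Ω
I = V / R_total = 24.0 / 46.93 = 0.5114 A
Voltage across the parallel pair: V_p = I × R_p = 0.5114 × 38.73 = 19.81 V
R_b is across V_p, so use P = V²/R for that branch.
P_R_b = (19.81)² / 220 = 1.783 W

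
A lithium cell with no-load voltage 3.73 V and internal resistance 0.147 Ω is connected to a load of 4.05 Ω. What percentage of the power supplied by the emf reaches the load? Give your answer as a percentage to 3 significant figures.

96.5 %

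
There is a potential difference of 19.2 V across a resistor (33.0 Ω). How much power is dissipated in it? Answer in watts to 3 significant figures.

V and R are stated; P = V²/R avoids computing the current.
P = (19.2 V)² / 33.0 Ω = 11.17 W

11.2 W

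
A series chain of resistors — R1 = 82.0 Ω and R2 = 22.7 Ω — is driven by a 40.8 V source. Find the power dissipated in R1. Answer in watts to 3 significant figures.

12.5 W

Every series element carries the same I. Get I from the total resistance, then P = I² × R1.
R_total = 82.0 + 22.7 = 104.7 Ω
I = V / R_total = 40.8 / 104.7 = 0.3897 A
P_R1 = I² × R1 = (0.3897)² × 82.0 = 12.45 W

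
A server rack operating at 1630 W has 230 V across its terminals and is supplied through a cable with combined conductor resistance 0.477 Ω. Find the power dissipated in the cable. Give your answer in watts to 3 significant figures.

The cable is a series resistance carrying the load current; its dissipation is I²R_line.
I = P / V = 1630 / 230 = 7.087 A through the cable.
P_line = I² R_line = (7.087)² × 0.477 = 23.96 W

24.0 W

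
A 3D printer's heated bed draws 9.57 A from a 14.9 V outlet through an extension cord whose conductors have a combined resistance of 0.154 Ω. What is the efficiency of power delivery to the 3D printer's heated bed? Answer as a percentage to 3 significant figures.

90.1 %

The extension cord carries the full 9.57 A.
P_line = I² R_line = (9.570)² × 0.154 = 14.10 W
P_source = V I = 14.9 × 9.570 = 142.6 W; P_load = 128.5 W
η = P_load / P_source = 128.5 / 142.6 = 0.9011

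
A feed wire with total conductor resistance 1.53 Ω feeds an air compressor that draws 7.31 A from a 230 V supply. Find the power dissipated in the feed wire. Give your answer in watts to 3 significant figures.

81.8 W

Only the current and the line resistance are needed for the I²R loss.
The feed wire carries the full 7.31 A.
P_line = I² R_line = (7.310)² × 1.53 = 81.76 W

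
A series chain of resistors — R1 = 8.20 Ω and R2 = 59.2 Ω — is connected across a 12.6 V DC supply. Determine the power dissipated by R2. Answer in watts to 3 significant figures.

In a series string the same current flows through every resistor — find that current, then P = I²R for the one we want.
R_total = 8.20 + 59.2 = 67.40 Ω
I = V / R_total = 12.6 / 67.40 = 0.1869 A
P_R2 = I² × R2 = (0.1869)² × 59.2 = 2.069 W

2.07 W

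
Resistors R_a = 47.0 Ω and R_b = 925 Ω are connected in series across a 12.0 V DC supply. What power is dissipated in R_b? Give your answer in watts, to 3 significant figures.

Every series element carries the same I. Get I from the total resistance, then P = I² × R_b.
R_total = 47.0 + 925 = 972.0 Ω
I = V / R_total = 12.0 / 972.0 = 0.01235 A
P_R_b = I² × R_b = (0.01235)² × 925 = 0.1410 W

0.141 W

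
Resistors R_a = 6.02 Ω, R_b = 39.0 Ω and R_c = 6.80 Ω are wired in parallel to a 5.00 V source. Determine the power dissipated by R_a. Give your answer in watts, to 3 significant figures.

Parallel branches share the same voltage; P = V²/R gives the branch power in one step.
P_R_a = V² / R_a = (5.00)² / 6.02 Ω = 4.153 W

4.15 W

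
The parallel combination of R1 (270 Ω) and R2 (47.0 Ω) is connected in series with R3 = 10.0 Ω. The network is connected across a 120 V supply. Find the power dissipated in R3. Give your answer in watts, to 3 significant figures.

57.5 W

First find R_p for the parallel pair, then treat R_p + R3 as a series loop.
R_p = (270×47.0)/(270+47.0) = 40.03 Ω
R_total = R_p + 10.0 = 40.03 + 10.0 = 50.03 Ω
I = V / R_total = 120 / 50.03 = 2.398 A
R3 carries the full series current, so P = I²R.
P_R3 = (2.398)² × 10.0 = 57.53 W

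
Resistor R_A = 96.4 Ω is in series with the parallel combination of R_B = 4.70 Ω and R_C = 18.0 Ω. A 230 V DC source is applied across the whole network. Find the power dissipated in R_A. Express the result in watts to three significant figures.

Replace R_B and R_C with their parallel equivalent so the circuit becomes R_A in series with R_p.
R_p = (4.70×18.0)/(4.70+18.0) = 3.727 Ω
R_total = 96.4 + 3.727 = 100.1 Ω
I = V / R_total = 230 / 100.1 = 2.297 A
All the current flows through R_A; use P = I²R.
P_R_A = (2.297)² × 96.4 = 508.7 W

509 W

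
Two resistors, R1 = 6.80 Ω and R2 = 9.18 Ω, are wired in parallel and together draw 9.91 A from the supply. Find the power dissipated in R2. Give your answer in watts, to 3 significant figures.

The branches share the same voltage, but only the total current is given — find V from the equivalent resistance first.
1/R_eq = 1/6.80 + 1/9.18 ⇒ R_eq = 3.906 Ω
V = I_total × R_eq = 9.910 × 3.906 = 38.71 V
P_R2 = V² / R2 = (38.71)² / 9.18 = 163.3 W

163 W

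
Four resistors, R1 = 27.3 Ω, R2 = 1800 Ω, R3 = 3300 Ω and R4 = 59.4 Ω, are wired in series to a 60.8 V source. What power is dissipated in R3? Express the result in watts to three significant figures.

0.453 W

Series elements share the same current, so find I first, then use P = I²R.
R_total = 27.3 + 1800 + 3300 + 59.4 = 5187 Ω
I = V / R_total = 60.8 / 5187 = 0.01172 A
P_R3 = I² × R3 = (0.01172)² × 3300 = 0.4535 W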